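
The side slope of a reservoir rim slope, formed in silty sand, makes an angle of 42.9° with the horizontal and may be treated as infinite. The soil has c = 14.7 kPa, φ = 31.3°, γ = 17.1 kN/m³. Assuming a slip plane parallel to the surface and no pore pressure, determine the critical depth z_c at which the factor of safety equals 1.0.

z_c = 4.99 m

Setting FS = 1.00 in FS = [c + γz cos²β tanφ] / [γz sinβ cosβ] and solving for z:
z = c / [γ cosβ (FS·sinβ − cosβ·tanφ)]
  = 14.7 / [17.1·cos42.9°·(1.00·sin42.9° − cos42.9°·tan31.3°)]
  = 14.7 / [17.1·0.7325·(1.00·0.6807 − 0.7325·0.6080)]
  = 14.7 / 2.9478 = 4.987 m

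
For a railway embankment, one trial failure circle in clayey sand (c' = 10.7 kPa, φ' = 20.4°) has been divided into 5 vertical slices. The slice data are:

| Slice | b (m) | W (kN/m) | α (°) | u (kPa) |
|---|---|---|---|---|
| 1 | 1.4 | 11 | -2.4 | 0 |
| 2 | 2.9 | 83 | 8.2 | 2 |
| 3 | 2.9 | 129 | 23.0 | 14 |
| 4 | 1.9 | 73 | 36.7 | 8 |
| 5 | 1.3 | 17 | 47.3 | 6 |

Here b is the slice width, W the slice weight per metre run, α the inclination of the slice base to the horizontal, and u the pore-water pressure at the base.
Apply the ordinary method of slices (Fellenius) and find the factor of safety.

FS = 1.70

Ordinary method of slices: FS = Σ[c'·Δl_i + (W_i cosα_i − u_i·Δl_i)·tanφ'] / Σ W_i sinα_i, with Δl_i = b_i / cosα_i.
Slice 1: Δl = 1.4/cos(-2.4°) = 1.401 m; N'_1 = 11·cos(-2.4°) − 0·1.401 = 11.0; c'Δl = 14.99; W sinα = -0.5
Slice 2: Δl = 2.9/cos8.2° = 2.930 m; N'_2 = 83·cos8.2° − 2·2.930 = 76.3; c'Δl = 31.35; W sinα = 11.8
Slice 3: Δl = 2.9/cos23.0° = 3.150 m; N'_3 = 129·cos23.0° − 14·3.150 = 74.6; c'Δl = 33.71; W sinα = 50.4
Slice 4: Δl = 1.9/cos36.7° = 2.370 m; N'_4 = 73·cos36.7° − 8·2.370 = 39.6; c'Δl = 25.36; W sinα = 43.6
Slice 5: Δl = 1.3/cos47.3° = 1.917 m; N'_5 = 17·cos47.3° − 6·1.917 = 0.0; c'Δl = 20.51; W sinα = 12.5
Σc'Δl = 125.9 kN/m; ΣN' = 201.5 kN/m; ΣW sinα = 117.9 kN/m
Resisting = 125.9 + 201.5·tan20.4° = 125.9 + 74.9 = 200.9 kN/m
FS = 200.9 / 117.9 = 1.704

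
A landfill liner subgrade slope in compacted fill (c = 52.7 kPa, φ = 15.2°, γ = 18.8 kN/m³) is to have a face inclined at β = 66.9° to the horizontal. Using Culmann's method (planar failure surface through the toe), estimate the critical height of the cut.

Culmann's analysis gives the critical failure plane at α_cr = (β + φ)/2 = (66.9 + 15.2)/2 = 41.1°, and the critical height
H_c = (4c/γ) · sinβ cosφ / [1 − cos(β − φ)]
    = (4·52.7/18.8) · sin66.9°·cos15.2° / [1 − cos(51.7°)]
    = 11.213 · 0.9198·0.9650 / [1 − 0.6198]
    = 11.213 · 0.8876 / 0.3802
    = 26.18 m

H_c = 26.18 m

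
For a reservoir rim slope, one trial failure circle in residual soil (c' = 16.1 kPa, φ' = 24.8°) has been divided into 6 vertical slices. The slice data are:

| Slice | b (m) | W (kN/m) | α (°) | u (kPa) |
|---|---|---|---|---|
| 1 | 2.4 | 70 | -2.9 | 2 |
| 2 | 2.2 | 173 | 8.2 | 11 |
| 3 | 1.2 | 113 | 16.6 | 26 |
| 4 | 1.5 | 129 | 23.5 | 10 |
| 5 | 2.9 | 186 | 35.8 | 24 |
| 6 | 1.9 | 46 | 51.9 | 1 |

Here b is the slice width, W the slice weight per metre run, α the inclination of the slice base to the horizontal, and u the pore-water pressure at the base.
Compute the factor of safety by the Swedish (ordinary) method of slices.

Ordinary method of slices: FS = Σ[c'·Δl_i + (W_i cosα_i − u_i·Δl_i)·tanφ'] / Σ W_i sinα_i, with Δl_i = b_i / cosα_i.
Slice 1: Δl = 2.4/cos(-2.9°) = 2.403 m; N'_1 = 70·cos(-2.9°) − 2·2.403 = 65.1; c'Δl = 38.69; W sinα = -3.5
Slice 2: Δl = 2.2/cos8.2° = 2.223 m; N'_2 = 173·cos8.2° − 11·2.223 = 146.8; c'Δl = 35.79; W sinα = 24.7
Slice 3: Δl = 1.2/cos16.6° = 1.252 m; N'_3 = 113·cos16.6° − 26·1.252 = 75.7; c'Δl = 20.16; W sinα = 32.3
Slice 4: Δl = 1.5/cos23.5° = 1.636 m; N'_4 = 129·cos23.5° − 10·1.636 = 101.9; c'Δl = 26.33; W sinα = 51.4
Slice 5: Δl = 2.9/cos35.8° = 3.576 m; N'_5 = 186·cos35.8° − 24·3.576 = 65.0; c'Δl = 57.57; W sinα = 108.8
Slice 6: Δl = 1.9/cos51.9° = 3.079 m; N'_6 = 46·cos51.9° − 1·3.079 = 25.3; c'Δl = 49.58; W sinα = 36.2
Σc'Δl = 228.1 kN/m; ΣN' = 479.9 kN/m; ΣW sinα = 249.9 kN/m
Resisting = 228.1 + 479.9·tan24.8° = 228.1 + 221.8 = 449.9 kN/m
FS = 449.9 / 249.9 = 1.800

FS = 1.80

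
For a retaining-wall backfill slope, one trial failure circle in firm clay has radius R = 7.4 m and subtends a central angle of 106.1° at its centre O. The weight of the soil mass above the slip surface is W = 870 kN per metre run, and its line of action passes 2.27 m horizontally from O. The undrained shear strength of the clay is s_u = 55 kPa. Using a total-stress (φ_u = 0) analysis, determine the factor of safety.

Taking moments about the centre O, the resisting moment is provided by the undrained shear strength acting along the arc:
Arc length L_a = R·θ = 7.4·(106.1°·π/180) = 7.4·1.8518 = 13.70 m
M_R = s_u·L_a·R = 55·13.70·7.4 = 5577.2 kN·m/m
M_D = W·d = 870·2.27 = 1974.9 kN·m/m
FS = M_R / M_D = 5577.2 / 1974.9 = 2.824

FS = 2.82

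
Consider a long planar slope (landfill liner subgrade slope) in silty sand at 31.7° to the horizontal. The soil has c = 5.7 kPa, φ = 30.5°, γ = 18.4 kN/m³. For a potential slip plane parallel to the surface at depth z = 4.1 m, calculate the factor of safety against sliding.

For an infinite slope with a slip plane parallel to the surface (no pore pressure): FS = [c + γz cos²β tanφ] / [γz sinβ cosβ].
γz = 18.4·4.1 = 75.44 kN/m²
Numerator = 5.7 + 75.44·cos²31.7°·tan30.5° = 5.7 + 75.44·0.7239·0.5890 = 37.867 kPa
Denominator = 75.44·sin31.7°·cos31.7° = 75.44·0.5255·0.8508 = 33.727 kPa
FS = 37.867 / 33.727 = 1.123

FS = 1.12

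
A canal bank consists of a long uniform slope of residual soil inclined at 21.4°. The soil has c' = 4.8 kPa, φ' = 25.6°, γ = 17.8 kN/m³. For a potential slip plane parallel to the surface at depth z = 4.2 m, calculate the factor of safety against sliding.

FS = 1.41

For an infinite slope with a slip plane parallel to the surface (no pore pressure): FS = [c' + γz cos²β tanφ'] / [γz sinβ cosβ].
γz = 17.8·4.2 = 74.76 kN/m²
Numerator = 4.8 + 74.76·cos²21.4°·tan25.6° = 4.8 + 74.76·0.8669·0.4791 = 35.850 kPa
Denominator = 74.76·sin21.4°·cos21.4° = 74.76·0.3649·0.9311 = 25.398 kPa
FS = 35.850 / 25.398 = 1.412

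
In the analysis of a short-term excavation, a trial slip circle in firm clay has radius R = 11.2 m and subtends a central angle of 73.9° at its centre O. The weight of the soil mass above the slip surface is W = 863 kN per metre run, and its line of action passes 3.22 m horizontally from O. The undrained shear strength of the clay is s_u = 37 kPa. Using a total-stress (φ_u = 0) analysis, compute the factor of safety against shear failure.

Taking moments about the centre O, the resisting moment is provided by the undrained shear strength acting along the arc:
Arc length L_a = R·θ = 11.2·(73.9°·π/180) = 11.2·1.2898 = 14.45 m
M_R = s_u·L_a·R = 37·14.45·11.2 = 5986.3 kN·m/m
M_D = W·d = 863·3.22 = 2778.9 kN·m/m
FS = M_R / M_D = 5986.3 / 2778.9 = 2.154

FS = 2.15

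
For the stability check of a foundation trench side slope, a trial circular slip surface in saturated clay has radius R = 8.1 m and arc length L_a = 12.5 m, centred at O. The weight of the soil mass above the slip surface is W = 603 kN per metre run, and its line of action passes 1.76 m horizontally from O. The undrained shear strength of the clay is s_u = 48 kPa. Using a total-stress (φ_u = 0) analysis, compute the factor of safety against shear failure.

Taking moments about the centre O, the resisting moment is provided by the undrained shear strength acting along the arc:
M_R = s_u·L_a·R = 48·12.50·8.1 = 4860.0 kN·m/m
M_D = W·d = 603·1.76 = 1061.3 kN·m/m
FS = M_R / M_D = 4860.0 / 1061.3 = 4.579

FS = 4.58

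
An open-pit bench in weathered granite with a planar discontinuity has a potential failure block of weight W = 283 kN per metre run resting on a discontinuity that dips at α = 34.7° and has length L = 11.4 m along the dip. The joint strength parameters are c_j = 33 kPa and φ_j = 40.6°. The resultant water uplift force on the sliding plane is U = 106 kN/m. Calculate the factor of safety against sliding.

FS = 3.01

Resolving the block weight along and normal to the plane and applying the Mohr–Coulomb strength on the joint:
N' = W cosα − U = 283·cos34.7° − 106 = 126.7 kN/m
Driving force T = W sinα = 283·sin34.7° = 161.1 kN/m
Resisting force R = c_j·L + N'·tanφ_j = 33·11.4 + 126.7·tan40.6° = 376.2 + 108.6 = 484.8 kN/m
FS = R / T = 484.8 / 161.1 = 3.009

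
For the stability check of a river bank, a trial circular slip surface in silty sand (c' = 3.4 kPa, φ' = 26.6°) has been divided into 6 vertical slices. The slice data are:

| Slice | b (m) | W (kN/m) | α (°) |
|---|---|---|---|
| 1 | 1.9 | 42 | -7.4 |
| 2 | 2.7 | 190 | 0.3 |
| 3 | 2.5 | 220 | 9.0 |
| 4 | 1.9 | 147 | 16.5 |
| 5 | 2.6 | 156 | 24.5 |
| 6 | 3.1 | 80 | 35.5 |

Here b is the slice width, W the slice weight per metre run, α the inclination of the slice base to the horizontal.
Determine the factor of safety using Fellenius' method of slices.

FS = 2.48

Ordinary method of slices: FS = Σ[c'·Δl_i + (W_i cosα_i)·tanφ'] / Σ W_i sinα_i, with Δl_i = b_i / cosα_i.
Slice 1: Δl = 1.9/cos(-7.4°) = 1.916 m; N'_1 = 42·cos(-7.4°) = 41.7; c'Δl = 6.51; W sinα = -5.4
Slice 2: Δl = 2.7/cos0.3° = 2.700 m; N'_2 = 190·cos0.3° = 190.0; c'Δl = 9.18; W sinα = 1.0
Slice 3: Δl = 2.5/cos9.0° = 2.531 m; N'_3 = 220·cos9.0° = 217.3; c'Δl = 8.61; W sinα = 34.4
Slice 4: Δl = 1.9/cos16.5° = 1.982 m; N'_4 = 147·cos16.5° = 140.9; c'Δl = 6.74; W sinα = 41.8
Slice 5: Δl = 2.6/cos24.5° = 2.857 m; N'_5 = 156·cos24.5° = 142.0; c'Δl = 9.71; W sinα = 64.7
Slice 6: Δl = 3.1/cos35.5° = 3.808 m; N'_6 = 80·cos35.5° = 65.1; c'Δl = 12.95; W sinα = 46.5
Σc'Δl = 53.7 kN/m; ΣN' = 797.0 kN/m; ΣW sinα = 182.9 kN/m
Resisting = 53.7 + 797.0·tan26.6° = 53.7 + 399.1 = 452.8 kN/m
FS = 452.8 / 182.9 = 2.476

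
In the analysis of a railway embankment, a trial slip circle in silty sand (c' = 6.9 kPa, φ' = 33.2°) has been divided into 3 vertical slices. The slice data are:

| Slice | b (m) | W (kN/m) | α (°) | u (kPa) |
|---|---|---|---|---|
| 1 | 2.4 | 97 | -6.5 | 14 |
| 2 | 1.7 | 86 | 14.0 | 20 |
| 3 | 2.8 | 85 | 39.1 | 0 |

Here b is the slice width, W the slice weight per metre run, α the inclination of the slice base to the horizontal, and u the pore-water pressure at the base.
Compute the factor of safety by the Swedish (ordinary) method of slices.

FS = 2.67

Ordinary method of slices: FS = Σ[c'·Δl_i + (W_i cosα_i − u_i·Δl_i)·tanφ'] / Σ W_i sinα_i, with Δl_i = b_i / cosα_i.
Slice 1: Δl = 2.4/cos(-6.5°) = 2.416 m; N'_1 = 97·cos(-6.5°) − 14·2.416 = 62.6; c'Δl = 16.67; W sinα = -11.0
Slice 2: Δl = 1.7/cos14.0° = 1.752 m; N'_2 = 86·cos14.0° − 20·1.752 = 48.4; c'Δl = 12.09; W sinα = 20.8
Slice 3: Δl = 2.8/cos39.1° = 3.608 m; N'_3 = 85·cos39.1° − 0·3.608 = 66.0; c'Δl = 24.90; W sinα = 53.6
Σc'Δl = 53.7 kN/m; ΣN' = 176.9 kN/m; ΣW sinα = 63.4 kN/m
Resisting = 53.7 + 176.9·tan33.2° = 53.7 + 115.8 = 169.4 kN/m
FS = 169.4 / 63.4 = 2.671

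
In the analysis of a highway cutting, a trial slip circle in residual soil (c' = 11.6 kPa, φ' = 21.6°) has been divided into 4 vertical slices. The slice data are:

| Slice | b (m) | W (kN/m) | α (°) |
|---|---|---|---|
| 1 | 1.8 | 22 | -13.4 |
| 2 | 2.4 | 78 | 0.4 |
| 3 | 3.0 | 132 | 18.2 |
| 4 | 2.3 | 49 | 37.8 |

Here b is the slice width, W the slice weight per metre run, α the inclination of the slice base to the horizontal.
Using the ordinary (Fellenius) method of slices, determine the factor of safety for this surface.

FS = 3.36

Ordinary method of slices: FS = Σ[c'·Δl_i + (W_i cosα_i)·tanφ'] / Σ W_i sinα_i, with Δl_i = b_i / cosα_i.
Slice 1: Δl = 1.8/cos(-13.4°) = 1.850 m; N'_1 = 22·cos(-13.4°) = 21.4; c'Δl = 21.46; W sinα = -5.1
Slice 2: Δl = 2.4/cos0.4° = 2.400 m; N'_2 = 78·cos0.4° = 78.0; c'Δl = 27.84; W sinα = 0.5
Slice 3: Δl = 3.0/cos18.2° = 3.158 m; N'_3 = 132·cos18.2° = 125.4; c'Δl = 36.63; W sinα = 41.2
Slice 4: Δl = 2.3/cos37.8° = 2.911 m; N'_4 = 49·cos37.8° = 38.7; c'Δl = 33.77; W sinα = 30.0
Σc'Δl = 119.7 kN/m; ΣN' = 263.5 kN/m; ΣW sinα = 66.7 kN/m
Resisting = 119.7 + 263.5·tan21.6° = 119.7 + 104.3 = 224.0 kN/m
FS = 224.0 / 66.7 = 3.359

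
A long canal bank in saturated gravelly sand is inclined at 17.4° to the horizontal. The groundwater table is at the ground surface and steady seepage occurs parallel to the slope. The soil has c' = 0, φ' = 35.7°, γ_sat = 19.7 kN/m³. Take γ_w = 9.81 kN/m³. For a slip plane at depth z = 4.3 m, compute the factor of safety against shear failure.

FS = 1.15

With seepage parallel to the slope and the water table at the surface, the effective normal stress on the slip plane uses the buoyant unit weight γ' = γ_sat − γ_w while the driving shear stress uses γ_sat:
FS = [c' + γ' z cos²β tanφ'] / [γ_sat z sinβ cosβ]
(For c' = 0 this reduces to FS = (γ'/γ_sat)·tanφ'/tanβ.)
γ' = 19.7 − 9.81 = 9.89 kN/m³
Numerator = 0.0 + 9.89·4.3·cos²17.4°·tan35.7° = 0.0 + 9.89·4.3·0.9106·0.7186 = 27.826 kPa
Denominator = 19.7·4.3·sin17.4°·cos17.4° = 19.7·4.3·0.2990·0.9542 = 24.173 kPa
FS = 27.826 / 24.173 = 1.151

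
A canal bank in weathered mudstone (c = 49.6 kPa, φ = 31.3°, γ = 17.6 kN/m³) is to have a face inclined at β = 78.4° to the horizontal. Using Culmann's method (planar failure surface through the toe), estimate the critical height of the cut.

Culmann's analysis gives the critical failure plane at α_cr = (β + φ)/2 = (78.4 + 31.3)/2 = 54.9°, and the critical height
H_c = (4c/γ) · sinβ cosφ / [1 − cos(β − φ)]
    = (4·49.6/17.6) · sin78.4°·cos31.3° / [1 − cos(47.1°)]
    = 11.273 · 0.9796·0.8545 / [1 − 0.6807]
    = 11.273 · 0.8370 / 0.3193
    = 29.55 m

H_c = 29.55 m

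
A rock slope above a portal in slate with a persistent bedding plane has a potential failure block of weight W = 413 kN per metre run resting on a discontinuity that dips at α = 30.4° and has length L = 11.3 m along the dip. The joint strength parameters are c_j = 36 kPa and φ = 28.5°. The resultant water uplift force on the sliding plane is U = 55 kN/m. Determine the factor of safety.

Resolving the block weight along and normal to the plane and applying the Mohr–Coulomb strength on the joint:
N' = W cosα − U = 413·cos30.4° − 55 = 301.2 kN/m
Driving force T = W sinα = 413·sin30.4° = 209.0 kN/m
Resisting force R = c_j·L + N'·tanφ = 36·11.3 + 301.2·tan28.5° = 406.8 + 163.5 = 570.3 kN/m
FS = R / T = 570.3 / 209.0 = 2.729

FS = 2.73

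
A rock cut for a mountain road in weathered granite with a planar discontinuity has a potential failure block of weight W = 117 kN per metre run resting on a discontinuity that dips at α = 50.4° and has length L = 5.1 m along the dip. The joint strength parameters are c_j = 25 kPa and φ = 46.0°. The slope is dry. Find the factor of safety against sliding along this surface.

Resolving the block weight along and normal to the plane and applying the Mohr–Coulomb strength on the joint:
N' = W cosα = 117·cos50.4° = 74.6 kN/m
Driving force T = W sinα = 117·sin50.4° = 90.2 kN/m
Resisting force R = c_j·L + N'·tanφ = 25·5.1 + 74.6·tan46.0° = 127.5 + 77.2 = 204.7 kN/m
FS = R / T = 204.7 / 90.2 = 2.271

FS = 2.27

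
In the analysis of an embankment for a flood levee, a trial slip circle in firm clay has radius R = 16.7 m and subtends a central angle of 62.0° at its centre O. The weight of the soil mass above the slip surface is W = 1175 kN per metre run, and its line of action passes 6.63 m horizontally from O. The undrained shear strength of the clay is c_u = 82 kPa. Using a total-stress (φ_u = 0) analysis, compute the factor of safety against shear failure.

Taking moments about the centre O, the resisting moment is provided by the undrained shear strength acting along the arc:
Arc length L_a = R·θ = 16.7·(62.0°·π/180) = 16.7·1.0821 = 18.07 m
M_R = c_u·L_a·R = 82·18.07·16.7 = 24746.6 kN·m/m
M_D = W·d = 1175·6.63 = 7790.2 kN·m/m
FS = M_R / M_D = 24746.6 / 7790.2 = 3.177

FS = 3.18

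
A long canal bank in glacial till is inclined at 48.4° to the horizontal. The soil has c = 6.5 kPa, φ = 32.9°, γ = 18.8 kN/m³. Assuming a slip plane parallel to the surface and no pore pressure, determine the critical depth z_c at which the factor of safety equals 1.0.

z_c = 1.64 m

Setting FS = 1.00 in FS = [c + γz cos²β tanφ] / [γz sinβ cosβ] and solving for z:
z = c / [γ cosβ (FS·sinβ − cosβ·tanφ)]
  = 6.5 / [18.8·cos48.4°·(1.00·sin48.4° − cos48.4°·tan32.9°)]
  = 6.5 / [18.8·0.6639·(1.00·0.7478 − 0.6639·0.6469)]
  = 6.5 / 3.9728 = 1.636 m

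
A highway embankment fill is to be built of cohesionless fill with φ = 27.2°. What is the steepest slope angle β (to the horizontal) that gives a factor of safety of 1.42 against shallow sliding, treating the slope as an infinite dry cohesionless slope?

For an infinite dry cohesionless slope FS = tanφ/tanβ, so tanβ = tanφ / FS.
tanβ = tan27.2° / 1.42 = 0.5139 / 1.42 = 0.3619
β = arctan(0.3619) = 19.90°

β = 19.9°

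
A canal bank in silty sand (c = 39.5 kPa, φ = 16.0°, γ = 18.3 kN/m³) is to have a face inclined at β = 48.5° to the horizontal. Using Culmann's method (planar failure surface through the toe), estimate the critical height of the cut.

Culmann's analysis gives the critical failure plane at α_cr = (β + φ)/2 = (48.5 + 16.0)/2 = 32.2°, and the critical height
H_c = (4c/γ) · sinβ cosφ / [1 − cos(β − φ)]
    = (4·39.5/18.3) · sin48.5°·cos16.0° / [1 − cos(32.5°)]
    = 8.634 · 0.7490·0.9613 / [1 − 0.8434]
    = 8.634 · 0.7199 / 0.1566
    = 39.69 m

H_c = 39.69 m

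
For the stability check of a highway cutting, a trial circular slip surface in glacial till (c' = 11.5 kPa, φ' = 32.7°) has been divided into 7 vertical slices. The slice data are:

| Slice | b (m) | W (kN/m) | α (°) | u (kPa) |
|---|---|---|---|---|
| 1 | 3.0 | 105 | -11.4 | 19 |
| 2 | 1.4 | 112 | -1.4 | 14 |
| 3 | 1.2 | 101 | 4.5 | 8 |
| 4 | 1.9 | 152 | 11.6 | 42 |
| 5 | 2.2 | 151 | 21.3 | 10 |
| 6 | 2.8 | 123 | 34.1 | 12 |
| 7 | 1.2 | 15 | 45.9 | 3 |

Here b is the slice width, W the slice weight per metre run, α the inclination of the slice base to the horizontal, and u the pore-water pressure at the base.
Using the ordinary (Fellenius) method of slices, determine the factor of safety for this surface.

FS = 3.22

Ordinary method of slices: FS = Σ[c'·Δl_i + (W_i cosα_i − u_i·Δl_i)·tanφ'] / Σ W_i sinα_i, with Δl_i = b_i / cosα_i.
Slice 1: Δl = 3.0/cos(-11.4°) = 3.060 m; N'_1 = 105·cos(-11.4°) − 19·3.060 = 44.8; c'Δl = 35.19; W sinα = -20.8
Slice 2: Δl = 1.4/cos(-1.4°) = 1.400 m; N'_2 = 112·cos(-1.4°) − 14·1.400 = 92.4; c'Δl = 16.10; W sinα = -2.7
Slice 3: Δl = 1.2/cos4.5° = 1.204 m; N'_3 = 101·cos4.5° − 8·1.204 = 91.1; c'Δl = 13.84; W sinα = 7.9
Slice 4: Δl = 1.9/cos11.6° = 1.940 m; N'_4 = 152·cos11.6° − 42·1.940 = 67.4; c'Δl = 22.31; W sinα = 30.6
Slice 5: Δl = 2.2/cos21.3° = 2.361 m; N'_5 = 151·cos21.3° − 10·2.361 = 117.1; c'Δl = 27.15; W sinα = 54.9
Slice 6: Δl = 2.8/cos34.1° = 3.381 m; N'_6 = 123·cos34.1° − 12·3.381 = 61.3; c'Δl = 38.89; W sinα = 69.0
Slice 7: Δl = 1.2/cos45.9° = 1.724 m; N'_7 = 15·cos45.9° − 3·1.724 = 5.3; c'Δl = 19.83; W sinα = 10.8
Σc'Δl = 173.3 kN/m; ΣN' = 479.2 kN/m; ΣW sinα = 149.6 kN/m
Resisting = 173.3 + 479.2·tan32.7° = 173.3 + 307.7 = 481.0 kN/m
FS = 481.0 / 149.6 = 3.216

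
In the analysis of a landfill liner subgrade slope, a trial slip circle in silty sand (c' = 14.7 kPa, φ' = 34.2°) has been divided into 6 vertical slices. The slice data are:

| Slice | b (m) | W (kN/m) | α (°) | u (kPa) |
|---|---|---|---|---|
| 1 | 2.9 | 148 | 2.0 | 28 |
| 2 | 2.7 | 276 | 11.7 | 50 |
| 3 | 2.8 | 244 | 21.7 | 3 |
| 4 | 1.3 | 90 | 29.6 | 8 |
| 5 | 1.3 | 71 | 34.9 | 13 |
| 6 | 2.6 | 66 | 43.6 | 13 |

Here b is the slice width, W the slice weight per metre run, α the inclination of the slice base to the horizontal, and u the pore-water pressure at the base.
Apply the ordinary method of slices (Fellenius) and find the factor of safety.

FS = 2.06

Ordinary method of slices: FS = Σ[c'·Δl_i + (W_i cosα_i − u_i·Δl_i)·tanφ'] / Σ W_i sinα_i, with Δl_i = b_i / cosα_i.
Slice 1: Δl = 2.9/cos2.0° = 2.902 m; N'_1 = 148·cos2.0° − 28·2.902 = 66.7; c'Δl = 42.66; W sinα = 5.2
Slice 2: Δl = 2.7/cos11.7° = 2.757 m; N'_2 = 276·cos11.7° − 50·2.757 = 132.4; c'Δl = 40.53; W sinα = 56.0
Slice 3: Δl = 2.8/cos21.7° = 3.014 m; N'_3 = 244·cos21.7° − 3·3.014 = 217.7; c'Δl = 44.30; W sinα = 90.2
Slice 4: Δl = 1.3/cos29.6° = 1.495 m; N'_4 = 90·cos29.6° − 8·1.495 = 66.3; c'Δl = 21.98; W sinα = 44.5
Slice 5: Δl = 1.3/cos34.9° = 1.585 m; N'_5 = 71·cos34.9° − 13·1.585 = 37.6; c'Δl = 23.30; W sinα = 40.6
Slice 6: Δl = 2.6/cos43.6° = 3.590 m; N'_6 = 66·cos43.6° − 13·3.590 = 1.1; c'Δl = 52.78; W sinα = 45.5
Σc'Δl = 225.5 kN/m; ΣN' = 521.8 kN/m; ΣW sinα = 281.9 kN/m
Resisting = 225.5 + 521.8·tan34.2° = 225.5 + 354.6 = 580.1 kN/m
FS = 580.1 / 281.9 = 2.058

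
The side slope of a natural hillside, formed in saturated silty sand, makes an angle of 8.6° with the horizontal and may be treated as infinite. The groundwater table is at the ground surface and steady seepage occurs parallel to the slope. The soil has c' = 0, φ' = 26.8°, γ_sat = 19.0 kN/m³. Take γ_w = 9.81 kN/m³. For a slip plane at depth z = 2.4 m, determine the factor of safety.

With seepage parallel to the slope and the water table at the surface, the effective normal stress on the slip plane uses the buoyant unit weight γ' = γ_sat − γ_w while the driving shear stress uses γ_sat:
FS = [c' + γ' z cos²β tanφ'] / [γ_sat z sinβ cosβ]
(For c' = 0 this reduces to FS = (γ'/γ_sat)·tanφ'/tanβ.)
γ' = 19.0 − 9.81 = 9.19 kN/m³
Numerator = 0.0 + 9.19·2.4·cos²8.6°·tan26.8° = 0.0 + 9.19·2.4·0.9776·0.5051 = 10.892 kPa
Denominator = 19.0·2.4·sin8.6°·cos8.6° = 19.0·2.4·0.1495·0.9888 = 6.742 kPa
FS = 10.892 / 6.742 = 1.616

FS = 1.62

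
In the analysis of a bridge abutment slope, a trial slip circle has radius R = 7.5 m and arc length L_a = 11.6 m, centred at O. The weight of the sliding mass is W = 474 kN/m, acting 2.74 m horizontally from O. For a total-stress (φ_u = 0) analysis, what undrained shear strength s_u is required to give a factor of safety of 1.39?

s_u = 20.8 kPa

FS = s_u·L_a·R / (W·d), so s_u = FS·W·d / (L_a·R).
s_u = 1.39·474·2.74 / (11.60·7.5) = 1805.3 / 87.00 = 20.75 kPa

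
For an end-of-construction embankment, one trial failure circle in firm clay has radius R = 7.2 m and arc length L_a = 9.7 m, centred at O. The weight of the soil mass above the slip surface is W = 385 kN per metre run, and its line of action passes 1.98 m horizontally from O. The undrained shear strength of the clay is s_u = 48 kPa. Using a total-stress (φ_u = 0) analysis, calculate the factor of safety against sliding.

FS = 4.40

Taking moments about the centre O, the resisting moment is provided by the undrained shear strength acting along the arc:
M_R = s_u·L_a·R = 48·9.70·7.2 = 3352.3 kN·m/m
M_D = W·d = 385·1.98 = 762.3 kN·m/m
FS = M_R / M_D = 3352.3 / 762.3 = 4.398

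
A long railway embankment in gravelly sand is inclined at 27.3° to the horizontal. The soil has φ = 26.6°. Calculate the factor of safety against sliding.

FS = 0.97

For a dry cohesionless infinite slope the factor of safety is FS = tanφ / tanβ.
FS = tan26.6° / tan27.3° = 0.5008 / 0.5161 = 0.970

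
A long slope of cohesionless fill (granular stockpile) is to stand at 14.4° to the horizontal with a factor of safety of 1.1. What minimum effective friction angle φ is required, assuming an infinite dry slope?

φ = 15.8°

FS = tanφ/tanβ ⇒ tanφ = FS · tanβ = 1.1 · tan14.4° = 0.2824
φ = arctan(0.2824) = 15.77°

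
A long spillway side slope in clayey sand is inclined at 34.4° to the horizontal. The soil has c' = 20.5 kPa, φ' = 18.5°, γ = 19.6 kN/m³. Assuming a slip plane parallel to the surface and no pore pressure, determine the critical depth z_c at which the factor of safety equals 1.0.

Setting FS = 1.00 in FS = [c' + γz cos²β tanφ'] / [γz sinβ cosβ] and solving for z:
z = c' / [γ cosβ (FS·sinβ − cosβ·tanφ')]
  = 20.5 / [19.6·cos34.4°·(1.00·sin34.4° − cos34.4°·tan18.5°)]
  = 20.5 / [19.6·0.8251·(1.00·0.5650 − 0.8251·0.3346)]
  = 20.5 / 4.6720 = 4.388 m

z_c = 4.39 m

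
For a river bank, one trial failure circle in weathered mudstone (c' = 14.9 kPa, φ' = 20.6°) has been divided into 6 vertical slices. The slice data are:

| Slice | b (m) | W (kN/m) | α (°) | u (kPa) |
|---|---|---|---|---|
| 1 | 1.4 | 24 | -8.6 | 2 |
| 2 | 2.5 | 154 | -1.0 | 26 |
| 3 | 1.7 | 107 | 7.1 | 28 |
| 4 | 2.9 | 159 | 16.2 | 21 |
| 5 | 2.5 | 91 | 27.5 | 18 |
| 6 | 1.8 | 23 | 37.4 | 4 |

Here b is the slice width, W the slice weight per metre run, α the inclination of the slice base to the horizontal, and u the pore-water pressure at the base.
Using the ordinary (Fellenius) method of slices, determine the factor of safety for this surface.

Ordinary method of slices: FS = Σ[c'·Δl_i + (W_i cosα_i − u_i·Δl_i)·tanφ'] / Σ W_i sinα_i, with Δl_i = b_i / cosα_i.
Slice 1: Δl = 1.4/cos(-8.6°) = 1.416 m; N'_1 = 24·cos(-8.6°) − 2·1.416 = 20.9; c'Δl = 21.10; W sinα = -3.6
Slice 2: Δl = 2.5/cos(-1.0°) = 2.500 m; N'_2 = 154·cos(-1.0°) − 26·2.500 = 89.0; c'Δl = 37.26; W sinα = -2.7
Slice 3: Δl = 1.7/cos7.1° = 1.713 m; N'_3 = 107·cos7.1° − 28·1.713 = 58.2; c'Δl = 25.53; W sinα = 13.2
Slice 4: Δl = 2.9/cos16.2° = 3.020 m; N'_4 = 159·cos16.2° − 21·3.020 = 89.3; c'Δl = 45.00; W sinα = 44.4
Slice 5: Δl = 2.5/cos27.5° = 2.818 m; N'_5 = 91·cos27.5° − 18·2.818 = 30.0; c'Δl = 41.99; W sinα = 42.0
Slice 6: Δl = 1.8/cos37.4° = 2.266 m; N'_6 = 23·cos37.4° − 4·2.266 = 9.2; c'Δl = 33.76; W sinα = 14.0
Σc'Δl = 204.6 kN/m; ΣN' = 296.5 kN/m; ΣW sinα = 107.3 kN/m
Resisting = 204.6 + 296.5·tan20.6° = 204.6 + 111.5 = 316.1 kN/m
FS = 316.1 / 107.3 = 2.946

FS = 2.95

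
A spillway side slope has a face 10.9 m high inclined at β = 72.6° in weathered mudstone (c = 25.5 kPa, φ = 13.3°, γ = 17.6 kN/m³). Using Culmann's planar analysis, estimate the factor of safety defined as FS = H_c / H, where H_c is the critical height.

FS = 1.01

H_c = (4c/γ) · sinβ cosφ / [1 − cos(β − φ)]
    = (4·25.5/17.6) · sin72.6°·cos13.3° / [1 − cos59.3°]
    = 5.795 · 0.9286 / 0.4895 = 11.00 m
FS = H_c / H = 11.00 / 10.9 = 1.009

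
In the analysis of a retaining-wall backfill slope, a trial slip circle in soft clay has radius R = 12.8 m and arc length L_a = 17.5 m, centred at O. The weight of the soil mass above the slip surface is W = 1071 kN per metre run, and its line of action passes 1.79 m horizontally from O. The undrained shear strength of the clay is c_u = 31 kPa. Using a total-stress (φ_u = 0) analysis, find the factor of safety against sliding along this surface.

FS = 3.62

Taking moments about the centre O, the resisting moment is provided by the undrained shear strength acting along the arc:
M_R = c_u·L_a·R = 31·17.50·12.8 = 6944.0 kN·m/m
M_D = W·d = 1071·1.79 = 1917.1 kN·m/m
FS = M_R / M_D = 6944.0 / 1917.1 = 3.622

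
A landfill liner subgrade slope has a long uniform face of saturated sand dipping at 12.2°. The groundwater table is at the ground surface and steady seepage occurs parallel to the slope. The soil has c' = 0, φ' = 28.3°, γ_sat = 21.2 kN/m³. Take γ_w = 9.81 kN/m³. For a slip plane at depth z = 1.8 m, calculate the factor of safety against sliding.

FS = 1.34

With seepage parallel to the slope and the water table at the surface, the effective normal stress on the slip plane uses the buoyant unit weight γ' = γ_sat − γ_w while the driving shear stress uses γ_sat:
FS = [c' + γ' z cos²β tanφ'] / [γ_sat z sinβ cosβ]
(For c' = 0 this reduces to FS = (γ'/γ_sat)·tanφ'/tanβ.)
γ' = 21.2 − 9.81 = 11.39 kN/m³
Numerator = 0.0 + 11.39·1.8·cos²12.2°·tan28.3° = 0.0 + 11.39·1.8·0.9553·0.5384 = 10.546 kPa
Denominator = 21.2·1.8·sin12.2°·cos12.2° = 21.2·1.8·0.2113·0.9774 = 7.882 kPa
FS = 10.546 / 7.882 = 1.338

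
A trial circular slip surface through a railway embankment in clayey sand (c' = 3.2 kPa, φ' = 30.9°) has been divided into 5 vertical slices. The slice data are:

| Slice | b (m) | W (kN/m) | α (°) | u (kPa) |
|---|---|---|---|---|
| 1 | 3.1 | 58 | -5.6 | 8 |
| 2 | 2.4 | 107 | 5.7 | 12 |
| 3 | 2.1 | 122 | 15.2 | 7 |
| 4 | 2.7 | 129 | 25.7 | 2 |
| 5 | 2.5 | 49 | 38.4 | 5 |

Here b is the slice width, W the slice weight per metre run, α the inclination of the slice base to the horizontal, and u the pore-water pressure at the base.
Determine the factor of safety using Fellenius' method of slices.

Ordinary method of slices: FS = Σ[c'·Δl_i + (W_i cosα_i − u_i·Δl_i)·tanφ'] / Σ W_i sinα_i, with Δl_i = b_i / cosα_i.
Slice 1: Δl = 3.1/cos(-5.6°) = 3.115 m; N'_1 = 58·cos(-5.6°) − 8·3.115 = 32.8; c'Δl = 9.97; W sinα = -5.7
Slice 2: Δl = 2.4/cos5.7° = 2.412 m; N'_2 = 107·cos5.7° − 12·2.412 = 77.5; c'Δl = 7.72; W sinα = 10.6
Slice 3: Δl = 2.1/cos15.2° = 2.176 m; N'_3 = 122·cos15.2° − 7·2.176 = 102.5; c'Δl = 6.96; W sinα = 32.0
Slice 4: Δl = 2.7/cos25.7° = 2.996 m; N'_4 = 129·cos25.7° − 2·2.996 = 110.2; c'Δl = 9.59; W sinα = 55.9
Slice 5: Δl = 2.5/cos38.4° = 3.190 m; N'_5 = 49·cos38.4° − 5·3.190 = 22.5; c'Δl = 10.21; W sinα = 30.4
Σc'Δl = 44.4 kN/m; ΣN' = 345.5 kN/m; ΣW sinα = 123.3 kN/m
Resisting = 44.4 + 345.5·tan30.9° = 44.4 + 206.8 = 251.2 kN/m
FS = 251.2 / 123.3 = 2.037

FS = 2.04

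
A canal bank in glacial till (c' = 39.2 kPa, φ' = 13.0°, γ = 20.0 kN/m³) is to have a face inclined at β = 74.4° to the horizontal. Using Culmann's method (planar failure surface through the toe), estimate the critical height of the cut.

Culmann's analysis gives the critical failure plane at α_cr = (β + φ')/2 = (74.4 + 13.0)/2 = 43.7°, and the critical height
H_c = (4c'/γ) · sinβ cosφ' / [1 − cos(β − φ')]
    = (4·39.2/20.0) · sin74.4°·cos13.0° / [1 − cos(61.4°)]
    = 7.840 · 0.9632·0.9744 / [1 − 0.4787]
    = 7.840 · 0.9385 / 0.5213
    = 14.11 m

H_c = 14.11 m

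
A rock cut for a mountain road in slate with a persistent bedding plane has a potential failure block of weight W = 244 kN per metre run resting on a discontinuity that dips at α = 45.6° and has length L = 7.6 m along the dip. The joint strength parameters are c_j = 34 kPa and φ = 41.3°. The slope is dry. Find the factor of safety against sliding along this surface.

Resolving the block weight along and normal to the plane and applying the Mohr–Coulomb strength on the joint:
N' = W cosα = 244·cos45.6° = 170.7 kN/m
Driving force T = W sinα = 244·sin45.6° = 174.3 kN/m
Resisting force R = c_j·L + N'·tanφ = 34·7.6 + 170.7·tan41.3° = 258.4 + 150.0 = 408.4 kN/m
FS = R / T = 408.4 / 174.3 = 2.343

FS = 2.34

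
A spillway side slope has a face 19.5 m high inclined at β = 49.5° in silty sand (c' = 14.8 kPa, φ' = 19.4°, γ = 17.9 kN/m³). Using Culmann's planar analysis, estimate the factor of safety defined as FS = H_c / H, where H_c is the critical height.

H_c = (4c'/γ) · sinβ cosφ' / [1 − cos(β − φ')]
    = (4·14.8/17.9) · sin49.5°·cos19.4° / [1 − cos30.1°]
    = 3.307 · 0.7172 / 0.1348 = 17.59 m
FS = H_c / H = 17.59 / 19.5 = 0.902

FS = 0.90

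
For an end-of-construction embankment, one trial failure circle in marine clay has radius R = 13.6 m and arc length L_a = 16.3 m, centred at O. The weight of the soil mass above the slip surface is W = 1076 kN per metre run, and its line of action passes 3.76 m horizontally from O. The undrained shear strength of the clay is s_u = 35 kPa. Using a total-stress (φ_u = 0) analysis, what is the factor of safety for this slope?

Taking moments about the centre O, the resisting moment is provided by the undrained shear strength acting along the arc:
M_R = s_u·L_a·R = 35·16.30·13.6 = 7758.8 kN·m/m
M_D = W·d = 1076·3.76 = 4045.8 kN·m/m
FS = M_R / M_D = 7758.8 / 4045.8 = 1.918

FS = 1.92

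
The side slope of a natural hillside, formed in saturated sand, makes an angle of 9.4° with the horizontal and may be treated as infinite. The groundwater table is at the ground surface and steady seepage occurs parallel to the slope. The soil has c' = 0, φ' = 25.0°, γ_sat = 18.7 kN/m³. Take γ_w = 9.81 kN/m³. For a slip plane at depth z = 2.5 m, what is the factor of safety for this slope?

FS = 1.34

With seepage parallel to the slope and the water table at the surface, the effective normal stress on the slip plane uses the buoyant unit weight γ' = γ_sat − γ_w while the driving shear stress uses γ_sat:
FS = [c' + γ' z cos²β tanφ'] / [γ_sat z sinβ cosβ]
(For c' = 0 this reduces to FS = (γ'/γ_sat)·tanφ'/tanβ.)
γ' = 18.7 − 9.81 = 8.89 kN/m³
Numerator = 0.0 + 8.89·2.5·cos²9.4°·tan25.0° = 0.0 + 8.89·2.5·0.9733·0.4663 = 10.087 kPa
Denominator = 18.7·2.5·sin9.4°·cos9.4° = 18.7·2.5·0.1633·0.9866 = 7.533 kPa
FS = 10.087 / 7.533 = 1.339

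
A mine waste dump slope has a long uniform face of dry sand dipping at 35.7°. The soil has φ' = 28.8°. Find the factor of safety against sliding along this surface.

For a dry cohesionless infinite slope the factor of safety is FS = tanφ' / tanβ.
FS = tan28.8° / tan35.7° = 0.5498 / 0.7186 = 0.765

FS = 0.77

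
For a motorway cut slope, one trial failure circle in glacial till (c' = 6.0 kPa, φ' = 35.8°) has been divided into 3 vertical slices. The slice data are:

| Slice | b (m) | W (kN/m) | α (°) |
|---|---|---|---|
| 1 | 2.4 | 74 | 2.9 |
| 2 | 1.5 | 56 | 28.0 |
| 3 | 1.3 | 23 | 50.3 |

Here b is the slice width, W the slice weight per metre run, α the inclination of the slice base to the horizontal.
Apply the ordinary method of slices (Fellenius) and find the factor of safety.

Ordinary method of slices: FS = Σ[c'·Δl_i + (W_i cosα_i)·tanφ'] / Σ W_i sinα_i, with Δl_i = b_i / cosα_i.
Slice 1: Δl = 2.4/cos2.9° = 2.403 m; N'_1 = 74·cos2.9° = 73.9; c'Δl = 14.42; W sinα = 3.7
Slice 2: Δl = 1.5/cos28.0° = 1.699 m; N'_2 = 56·cos28.0° = 49.4; c'Δl = 10.19; W sinα = 26.3
Slice 3: Δl = 1.3/cos50.3° = 2.035 m; N'_3 = 23·cos50.3° = 14.7; c'Δl = 12.21; W sinα = 17.7
Σc'Δl = 36.8 kN/m; ΣN' = 138.0 kN/m; ΣW sinα = 47.7 kN/m
Resisting = 36.8 + 138.0·tan35.8° = 36.8 + 99.6 = 136.4 kN/m
FS = 136.4 / 47.7 = 2.857

FS = 2.86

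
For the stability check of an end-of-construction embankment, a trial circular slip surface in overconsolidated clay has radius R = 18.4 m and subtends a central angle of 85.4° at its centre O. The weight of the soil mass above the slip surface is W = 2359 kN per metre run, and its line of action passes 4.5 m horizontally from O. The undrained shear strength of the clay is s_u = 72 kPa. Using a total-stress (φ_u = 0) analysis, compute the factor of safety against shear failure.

Taking moments about the centre O, the resisting moment is provided by the undrained shear strength acting along the arc:
Arc length L_a = R·θ = 18.4·(85.4°·π/180) = 18.4·1.4905 = 27.43 m
M_R = s_u·L_a·R = 72·27.43·18.4 = 36333.2 kN·m/m
M_D = W·d = 2359·4.5 = 10615.5 kN·m/m
FS = M_R / M_D = 36333.2 / 10615.5 = 3.423

FS = 3.42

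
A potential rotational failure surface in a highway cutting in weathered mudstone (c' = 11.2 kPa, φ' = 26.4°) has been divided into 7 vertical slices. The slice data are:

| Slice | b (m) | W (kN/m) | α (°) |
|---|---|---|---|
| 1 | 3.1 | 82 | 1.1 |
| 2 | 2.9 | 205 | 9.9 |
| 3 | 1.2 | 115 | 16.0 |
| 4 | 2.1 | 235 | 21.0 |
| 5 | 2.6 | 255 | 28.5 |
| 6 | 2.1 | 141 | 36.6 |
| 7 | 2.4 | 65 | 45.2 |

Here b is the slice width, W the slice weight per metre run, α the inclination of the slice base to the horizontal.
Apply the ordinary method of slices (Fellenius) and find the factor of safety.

Ordinary method of slices: FS = Σ[c'·Δl_i + (W_i cosα_i)·tanφ'] / Σ W_i sinα_i, with Δl_i = b_i / cosα_i.
Slice 1: Δl = 3.1/cos1.1° = 3.101 m; N'_1 = 82·cos1.1° = 82.0; c'Δl = 34.73; W sinα = 1.6
Slice 2: Δl = 2.9/cos9.9° = 2.944 m; N'_2 = 205·cos9.9° = 201.9; c'Δl = 32.97; W sinα = 35.2
Slice 3: Δl = 1.2/cos16.0° = 1.248 m; N'_3 = 115·cos16.0° = 110.5; c'Δl = 13.98; W sinα = 31.7
Slice 4: Δl = 2.1/cos21.0° = 2.249 m; N'_4 = 235·cos21.0° = 219.4; c'Δl = 25.19; W sinα = 84.2
Slice 5: Δl = 2.6/cos28.5° = 2.959 m; N'_5 = 255·cos28.5° = 224.1; c'Δl = 33.14; W sinα = 121.7
Slice 6: Δl = 2.1/cos36.6° = 2.616 m; N'_6 = 141·cos36.6° = 113.2; c'Δl = 29.30; W sinα = 84.1
Slice 7: Δl = 2.4/cos45.2° = 3.406 m; N'_7 = 65·cos45.2° = 45.8; c'Δl = 38.15; W sinα = 46.1
Σc'Δl = 207.5 kN/m; ΣN' = 997.0 kN/m; ΣW sinα = 404.6 kN/m
Resisting = 207.5 + 997.0·tan26.4° = 207.5 + 494.9 = 702.4 kN/m
FS = 702.4 / 404.6 = 1.736

FS = 1.74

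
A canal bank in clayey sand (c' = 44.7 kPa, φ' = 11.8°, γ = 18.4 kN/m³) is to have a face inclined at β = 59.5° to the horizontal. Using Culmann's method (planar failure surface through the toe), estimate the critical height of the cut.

H_c = 25.06 m

Culmann's analysis gives the critical failure plane at α_cr = (β + φ')/2 = (59.5 + 11.8)/2 = 35.6°, and the critical height
H_c = (4c'/γ) · sinβ cosφ' / [1 − cos(β − φ')]
    = (4·44.7/18.4) · sin59.5°·cos11.8° / [1 − cos(47.7°)]
    = 9.717 · 0.8616·0.9789 / [1 − 0.6730]
    = 9.717 · 0.8434 / 0.3270
    = 25.06 m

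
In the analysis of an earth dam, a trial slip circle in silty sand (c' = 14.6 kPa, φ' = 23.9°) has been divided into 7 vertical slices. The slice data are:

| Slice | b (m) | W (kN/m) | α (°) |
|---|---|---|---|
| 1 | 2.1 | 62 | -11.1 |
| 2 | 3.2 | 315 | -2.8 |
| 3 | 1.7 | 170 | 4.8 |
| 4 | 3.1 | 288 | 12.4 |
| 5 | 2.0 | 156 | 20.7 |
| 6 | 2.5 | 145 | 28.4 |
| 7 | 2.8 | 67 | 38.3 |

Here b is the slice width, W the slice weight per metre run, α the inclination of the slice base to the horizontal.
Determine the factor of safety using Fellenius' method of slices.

FS = 3.66

Ordinary method of slices: FS = Σ[c'·Δl_i + (W_i cosα_i)·tanφ'] / Σ W_i sinα_i, with Δl_i = b_i / cosα_i.
Slice 1: Δl = 2.1/cos(-11.1°) = 2.140 m; N'_1 = 62·cos(-11.1°) = 60.8; c'Δl = 31.24; W sinα = -11.9
Slice 2: Δl = 3.2/cos(-2.8°) = 3.204 m; N'_2 = 315·cos(-2.8°) = 314.6; c'Δl = 46.78; W sinα = -15.4
Slice 3: Δl = 1.7/cos4.8° = 1.706 m; N'_3 = 170·cos4.8° = 169.4; c'Δl = 24.91; W sinα = 14.2
Slice 4: Δl = 3.1/cos12.4° = 3.174 m; N'_4 = 288·cos12.4° = 281.3; c'Δl = 46.34; W sinα = 61.8
Slice 5: Δl = 2.0/cos20.7° = 2.138 m; N'_5 = 156·cos20.7° = 145.9; c'Δl = 31.22; W sinα = 55.1
Slice 6: Δl = 2.5/cos28.4° = 2.842 m; N'_6 = 145·cos28.4° = 127.5; c'Δl = 41.49; W sinα = 69.0
Slice 7: Δl = 2.8/cos38.3° = 3.568 m; N'_7 = 67·cos38.3° = 52.6; c'Δl = 52.09; W sinα = 41.5
Σc'Δl = 274.1 kN/m; ΣN' = 1152.2 kN/m; ΣW sinα = 214.4 kN/m
Resisting = 274.1 + 1152.2·tan23.9° = 274.1 + 510.6 = 784.7 kN/m
FS = 784.7 / 214.4 = 3.660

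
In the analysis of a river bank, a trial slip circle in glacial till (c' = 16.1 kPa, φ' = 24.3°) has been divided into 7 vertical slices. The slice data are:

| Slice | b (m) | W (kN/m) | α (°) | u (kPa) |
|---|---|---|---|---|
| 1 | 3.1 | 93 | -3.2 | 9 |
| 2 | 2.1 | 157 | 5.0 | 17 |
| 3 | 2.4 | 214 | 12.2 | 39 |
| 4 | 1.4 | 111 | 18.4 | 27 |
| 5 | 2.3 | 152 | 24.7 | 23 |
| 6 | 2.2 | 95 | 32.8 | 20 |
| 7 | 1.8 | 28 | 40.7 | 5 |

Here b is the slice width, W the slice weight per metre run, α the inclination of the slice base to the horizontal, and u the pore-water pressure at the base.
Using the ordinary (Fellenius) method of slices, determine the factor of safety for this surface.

Ordinary method of slices: FS = Σ[c'·Δl_i + (W_i cosα_i − u_i·Δl_i)·tanφ'] / Σ W_i sinα_i, with Δl_i = b_i / cosα_i.
Slice 1: Δl = 3.1/cos(-3.2°) = 3.105 m; N'_1 = 93·cos(-3.2°) − 9·3.105 = 64.9; c'Δl = 49.99; W sinα = -5.2
Slice 2: Δl = 2.1/cos5.0° = 2.108 m; N'_2 = 157·cos5.0° − 17·2.108 = 120.6; c'Δl = 33.94; W sinα = 13.7
Slice 3: Δl = 2.4/cos12.2° = 2.455 m; N'_3 = 214·cos12.2° − 39·2.455 = 113.4; c'Δl = 39.53; W sinα = 45.2
Slice 4: Δl = 1.4/cos18.4° = 1.475 m; N'_4 = 111·cos18.4° − 27·1.475 = 65.5; c'Δl = 23.75; W sinα = 35.0
Slice 5: Δl = 2.3/cos24.7° = 2.532 m; N'_5 = 152·cos24.7° − 23·2.532 = 79.9; c'Δl = 40.76; W sinα = 63.5
Slice 6: Δl = 2.2/cos32.8° = 2.617 m; N'_6 = 95·cos32.8° − 20·2.617 = 27.5; c'Δl = 42.14; W sinα = 51.5
Slice 7: Δl = 1.8/cos40.7° = 2.374 m; N'_7 = 28·cos40.7° − 5·2.374 = 9.4; c'Δl = 38.23; W sinα = 18.3
Σc'Δl = 268.3 kN/m; ΣN' = 481.1 kN/m; ΣW sinα = 222.0 kN/m
Resisting = 268.3 + 481.1·tan24.3° = 268.3 + 217.2 = 485.6 kN/m
FS = 485.6 / 222.0 = 2.187

FS = 2.19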